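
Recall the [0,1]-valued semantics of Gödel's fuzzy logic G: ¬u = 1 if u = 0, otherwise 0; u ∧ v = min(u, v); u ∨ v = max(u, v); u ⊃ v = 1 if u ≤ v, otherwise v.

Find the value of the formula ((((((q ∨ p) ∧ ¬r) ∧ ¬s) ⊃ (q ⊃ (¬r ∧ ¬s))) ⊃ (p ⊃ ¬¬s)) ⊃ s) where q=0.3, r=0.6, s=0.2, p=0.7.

0.20

(q ∨ p) = max(0.3, 0.7) = 0.7
¬r: Gödel ¬ of 0.6 = 0 (operand ≠ 0)
((q ∨ p) ∧ ¬r) = min(0.7, 0) = 0
¬s: Gödel ¬ of 0.2 = 0 (operand ≠ 0)
(((q ∨ p) ∧ ¬r) ∧ ¬s) = min(0, 0) = 0
¬r: Gödel ¬ of 0.6 = 0 (operand ≠ 0)
¬s: Gödel ¬ of 0.2 = 0 (operand ≠ 0)
(¬r ∧ ¬s) = min(0, 0) = 0
(q ⊃ (¬r ∧ ¬s)): 0.3 > 0, so result = 0
((((q ∨ p) ∧ ¬r) ∧ ¬s) ⊃ (q ⊃ (¬r ∧ ¬s))): 0 ≤ 0, so result = 1
¬s: Gödel ¬ of 0.2 = 0 (operand ≠ 0)
¬¬s: Gödel ¬ of 0 = 1 (operand is 0)
(p ⊃ ¬¬s): 0.7 ≤ 1, so result = 1
(((((q ∨ p) ∧ ¬r) ∧ ¬s) ⊃ (q ⊃ (¬r ∧ ¬s))) ⊃ (p ⊃ ¬¬s)): 1 ≤ 1, so result = 1
((((((q ∨ p) ∧ ¬r) ∧ ¬s) ⊃ (q ⊃ (¬r ∧ ¬s))) ⊃ (p ⊃ ¬¬s)) ⊃ s): 1 > 0.2, so result = 0.2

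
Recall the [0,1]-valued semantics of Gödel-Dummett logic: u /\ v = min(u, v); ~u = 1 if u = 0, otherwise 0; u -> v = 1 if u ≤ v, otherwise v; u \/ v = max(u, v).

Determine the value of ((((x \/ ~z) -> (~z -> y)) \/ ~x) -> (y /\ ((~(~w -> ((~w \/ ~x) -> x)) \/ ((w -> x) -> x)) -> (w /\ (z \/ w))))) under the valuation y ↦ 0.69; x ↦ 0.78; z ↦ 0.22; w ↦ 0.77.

~z: Gödel ¬ of 0.22 = 0 (operand ≠ 0)
(x \/ ~z) = max(0.78, 0) = 0.78
~z: Gödel ¬ of 0.22 = 0 (operand ≠ 0)
(~z -> y): 0 ≤ 0.69, so result = 1
((x \/ ~z) -> (~z -> y)): 0.78 ≤ 1, so result = 1
~x: Gödel ¬ of 0.78 = 0 (operand ≠ 0)
(((x \/ ~z) -> (~z -> y)) \/ ~x) = max(1, 0) = 1
~w: Gödel ¬ of 0.77 = 0 (operand ≠ 0)
~w: Gödel ¬ of 0.77 = 0 (operand ≠ 0)
~x: Gödel ¬ of 0.78 = 0 (operand ≠ 0)
(~w \/ ~x) = max(0, 0) = 0
((~w \/ ~x) -> x): 0 ≤ 0.78, so result = 1
(~w -> ((~w \/ ~x) -> x)): 0 ≤ 1, so result = 1
~(~w -> ((~w \/ ~x) -> x)): Gödel ¬ of 1 = 0 (operand ≠ 0)
(w -> x): 0.77 ≤ 0.78, so result = 1
((w -> x) -> x): 1 > 0.78, so result = 0.78
(~(~w -> ((~w \/ ~x) -> x)) \/ ((w -> x) -> x)) = max(0, 0.78) = 0.78
(z \/ w) = max(0.22, 0.77) = 0.77
(w /\ (z \/ w)) = min(0.77, 0.77) = 0.77
((~(~w -> ((~w \/ ~x) -> x)) \/ ((w -> x) -> x)) -> (w /\ (z \/ w))): 0.78 > 0.77, so result = 0.77
(y /\ ((~(~w -> ((~w \/ ~x) -> x)) \/ ((w -> x) -> x)) -> (w /\ (z \/ w)))) = min(0.69, 0.77) = 0.69
((((x \/ ~z) -> (~z -> y)) \/ ~x) -> (y /\ ((~(~w -> ((~w \/ ~x) -> x)) \/ ((w -> x) -> x)) -> (w /\ (z \/ w))))): 1 > 0.69, so result = 0.69

0.69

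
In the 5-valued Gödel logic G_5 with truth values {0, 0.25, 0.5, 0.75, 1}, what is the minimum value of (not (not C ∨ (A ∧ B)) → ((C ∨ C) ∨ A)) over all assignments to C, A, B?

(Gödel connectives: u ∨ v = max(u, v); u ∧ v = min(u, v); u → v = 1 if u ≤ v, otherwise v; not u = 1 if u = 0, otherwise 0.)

0.25

The minimum is attained at C = 0.25, A = 0, B = 0:
  not C: Gödel ¬ of 0.25 = 0 (operand ≠ 0)
  (A ∧ B) = min(0, 0) = 0
  (not C ∨ (A ∧ B)) = max(0, 0) = 0
  not (not C ∨ (A ∧ B)): Gödel ¬ of 0 = 1 (operand is 0)
  (C ∨ C) = max(0.25, 0.25) = 0.25
  ((C ∨ C) ∨ A) = max(0.25, 0) = 0.25
  (not (not C ∨ (A ∧ B)) → ((C ∨ C) ∨ A)): 1 > 0.25, so result = 0.25
Checking all 125 assignments confirms none give a value below 0.25.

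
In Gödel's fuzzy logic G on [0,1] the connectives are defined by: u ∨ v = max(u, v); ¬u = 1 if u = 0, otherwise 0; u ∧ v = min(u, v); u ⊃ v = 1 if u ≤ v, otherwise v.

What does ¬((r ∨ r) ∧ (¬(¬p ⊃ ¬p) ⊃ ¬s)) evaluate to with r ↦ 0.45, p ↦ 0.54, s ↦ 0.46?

0.00

(r ∨ r) = max(0.45, 0.45) = 0.45
¬p: Gödel ¬ of 0.54 = 0 (operand ≠ 0)
¬p: Gödel ¬ of 0.54 = 0 (operand ≠ 0)
(¬p ⊃ ¬p): 0 ≤ 0, so result = 1
¬(¬p ⊃ ¬p): Gödel ¬ of 1 = 0 (operand ≠ 0)
¬s: Gödel ¬ of 0.46 = 0 (operand ≠ 0)
(¬(¬p ⊃ ¬p) ⊃ ¬s): 0 ≤ 0, so result = 1
((r ∨ r) ∧ (¬(¬p ⊃ ¬p) ⊃ ¬s)) = min(0.45, 1) = 0.45
¬((r ∨ r) ∧ (¬(¬p ⊃ ¬p) ⊃ ¬s)): Gödel ¬ of 0.45 = 0 (operand ≠ 0)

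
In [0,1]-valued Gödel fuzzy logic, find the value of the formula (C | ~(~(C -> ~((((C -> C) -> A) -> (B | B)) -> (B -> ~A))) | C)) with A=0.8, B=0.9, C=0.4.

0.40

(C -> C): 0.4 ≤ 0.4, so result = 1
((C -> C) -> A): 1 > 0.8, so result = 0.8
(B | B) = max(0.9, 0.9) = 0.9
(((C -> C) -> A) -> (B | B)): 0.8 ≤ 0.9, so result = 1
~A: Gödel ¬ of 0.8 = 0 (operand ≠ 0)
(B -> ~A): 0.9 > 0, so result = 0
((((C -> C) -> A) -> (B | B)) -> (B -> ~A)): 1 > 0, so result = 0
~((((C -> C) -> A) -> (B | B)) -> (B -> ~A)): Gödel ¬ of 0 = 1 (operand is 0)
(C -> ~((((C -> C) -> A) -> (B | B)) -> (B -> ~A))): 0.4 ≤ 1, so result = 1
~(C -> ~((((C -> C) -> A) -> (B | B)) -> (B -> ~A))): Gödel ¬ of 1 = 0 (operand ≠ 0)
(~(C -> ~((((C -> C) -> A) -> (B | B)) -> (B -> ~A))) | C) = max(0, 0.4) = 0.4
~(~(C -> ~((((C -> C) -> A) -> (B | B)) -> (B -> ~A))) | C): Gödel ¬ of 0.4 = 0 (operand ≠ 0)
(C | ~(~(C -> ~((((C -> C) -> A) -> (B | B)) -> (B -> ~A))) | C)) = max(0.4, 0) = 0.4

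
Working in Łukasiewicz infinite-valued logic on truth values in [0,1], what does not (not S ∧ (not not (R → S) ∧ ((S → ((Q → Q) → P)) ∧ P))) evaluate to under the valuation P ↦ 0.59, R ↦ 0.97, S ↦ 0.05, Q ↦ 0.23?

not S: Łukasiewicz ¬ gives 1 − 0.05 = 0.95
(R → S): min(1, 1 − 0.97 + 0.05) = 0.08
not (R → S): Łukasiewicz ¬ gives 1 − 0.08 = 0.92
not not (R → S): Łukasiewicz ¬ gives 1 − 0.92 = 0.08
(Q → Q): min(1, 1 − 0.23 + 0.23) = 1
((Q → Q) → P): min(1, 1 − 1 + 0.59) = 0.59
(S → ((Q → Q) → P)): min(1, 1 − 0.05 + 0.59) = 1
((S → ((Q → Q) → P)) ∧ P) = min(1, 0.59) = 0.59
(not not (R → S) ∧ ((S → ((Q → Q) → P)) ∧ P)) = min(0.08, 0.59) = 0.08
(not S ∧ (not not (R → S) ∧ ((S → ((Q → Q) → P)) ∧ P))) = min(0.95, 0.08) = 0.08
not (not S ∧ (not not (R → S) ∧ ((S → ((Q → Q) → P)) ∧ P))): Łukasiewicz ¬ gives 1 − 0.08 = 0.92

0.92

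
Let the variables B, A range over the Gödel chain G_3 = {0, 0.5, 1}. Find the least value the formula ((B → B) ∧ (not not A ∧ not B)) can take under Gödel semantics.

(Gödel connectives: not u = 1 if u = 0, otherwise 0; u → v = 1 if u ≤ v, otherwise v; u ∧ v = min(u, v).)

The minimum is attained at B = 0, A = 0:
  (B → B): 0 ≤ 0, so result = 1
  not A: Gödel ¬ of 0 = 1 (operand is 0)
  not not A: Gödel ¬ of 1 = 0 (operand ≠ 0)
  not B: Gödel ¬ of 0 = 1 (operand is 0)
  (not not A ∧ not B) = min(0, 1) = 0
  ((B → B) ∧ (not not A ∧ not B)) = min(1, 0) = 0
Checking all 9 assignments confirms none give a value below 0.00.

0.00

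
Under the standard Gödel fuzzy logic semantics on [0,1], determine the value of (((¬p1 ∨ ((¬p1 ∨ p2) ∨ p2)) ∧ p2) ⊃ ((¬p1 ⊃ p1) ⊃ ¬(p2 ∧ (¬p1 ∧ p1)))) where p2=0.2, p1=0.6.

¬p1: Gödel ¬ of 0.6 = 0 (operand ≠ 0)
¬p1: Gödel ¬ of 0.6 = 0 (operand ≠ 0)
(¬p1 ∨ p2) = max(0, 0.2) = 0.2
((¬p1 ∨ p2) ∨ p2) = max(0.2, 0.2) = 0.2
(¬p1 ∨ ((¬p1 ∨ p2) ∨ p2)) = max(0, 0.2) = 0.2
((¬p1 ∨ ((¬p1 ∨ p2) ∨ p2)) ∧ p2) = min(0.2, 0.2) = 0.2
¬p1: Gödel ¬ of 0.6 = 0 (operand ≠ 0)
(¬p1 ⊃ p1): 0 ≤ 0.6, so result = 1
¬p1: Gödel ¬ of 0.6 = 0 (operand ≠ 0)
(¬p1 ∧ p1) = min(0, 0.6) = 0
(p2 ∧ (¬p1 ∧ p1)) = min(0.2, 0) = 0
¬(p2 ∧ (¬p1 ∧ p1)): Gödel ¬ of 0 = 1 (operand is 0)
((¬p1 ⊃ p1) ⊃ ¬(p2 ∧ (¬p1 ∧ p1))): 1 ≤ 1, so result = 1
(((¬p1 ∨ ((¬p1 ∨ p2) ∨ p2)) ∧ p2) ⊃ ((¬p1 ⊃ p1) ⊃ ¬(p2 ∧ (¬p1 ∧ p1)))): 0.2 ≤ 1, so result = 1

1.00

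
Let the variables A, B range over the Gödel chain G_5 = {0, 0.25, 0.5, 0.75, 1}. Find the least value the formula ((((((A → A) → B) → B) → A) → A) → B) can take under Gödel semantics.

The minimum is attained at A = 0, B = 0:
  (A → A): 0 ≤ 0, so result = 1
  ((A → A) → B): 1 > 0, so result = 0
  (((A → A) → B) → B): 0 ≤ 0, so result = 1
  ((((A → A) → B) → B) → A): 1 > 0, so result = 0
  (((((A → A) → B) → B) → A) → A): 0 ≤ 0, so result = 1
  ((((((A → A) → B) → B) → A) → A) → B): 1 > 0, so result = 0
Checking all 25 assignments confirms none give a value below 0.00.

0.00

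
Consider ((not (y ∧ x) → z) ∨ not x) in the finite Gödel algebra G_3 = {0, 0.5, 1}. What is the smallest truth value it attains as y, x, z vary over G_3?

0.00

The minimum is attained at y = 0, x = 0.5, z = 0:
  (y ∧ x) = min(0, 0.5) = 0
  not (y ∧ x): Gödel ¬ of 0 = 1 (operand is 0)
  (not (y ∧ x) → z): 1 > 0, so result = 0
  not x: Gödel ¬ of 0.5 = 0 (operand ≠ 0)
  ((not (y ∧ x) → z) ∨ not x) = max(0, 0) = 0
Checking all 27 assignments confirms none give a value below 0.00.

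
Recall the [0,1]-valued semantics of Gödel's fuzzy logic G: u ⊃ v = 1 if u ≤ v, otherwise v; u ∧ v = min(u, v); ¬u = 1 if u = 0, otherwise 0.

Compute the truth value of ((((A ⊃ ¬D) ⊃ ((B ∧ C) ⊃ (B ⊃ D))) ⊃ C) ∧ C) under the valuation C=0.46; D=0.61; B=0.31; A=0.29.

0.46

¬D: Gödel ¬ of 0.61 = 0 (operand ≠ 0)
(A ⊃ ¬D): 0.29 > 0, so result = 0
(B ∧ C) = min(0.31, 0.46) = 0.31
(B ⊃ D): 0.31 ≤ 0.61, so result = 1
((B ∧ C) ⊃ (B ⊃ D)): 0.31 ≤ 1, so result = 1
((A ⊃ ¬D) ⊃ ((B ∧ C) ⊃ (B ⊃ D))): 0 ≤ 1, so result = 1
(((A ⊃ ¬D) ⊃ ((B ∧ C) ⊃ (B ⊃ D))) ⊃ C): 1 > 0.46, so result = 0.46
((((A ⊃ ¬D) ⊃ ((B ∧ C) ⊃ (B ⊃ D))) ⊃ C) ∧ C) = min(0.46, 0.46) = 0.46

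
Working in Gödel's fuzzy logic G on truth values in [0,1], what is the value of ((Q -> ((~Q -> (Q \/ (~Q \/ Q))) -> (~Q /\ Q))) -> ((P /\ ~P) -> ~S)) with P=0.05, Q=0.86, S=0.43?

1.00

~Q: Gödel ¬ of 0.86 = 0 (operand ≠ 0)
~Q: Gödel ¬ of 0.86 = 0 (operand ≠ 0)
(~Q \/ Q) = max(0, 0.86) = 0.86
(Q \/ (~Q \/ Q)) = max(0.86, 0.86) = 0.86
(~Q -> (Q \/ (~Q \/ Q))): 0 ≤ 0.86, so result = 1
~Q: Gödel ¬ of 0.86 = 0 (operand ≠ 0)
(~Q /\ Q) = min(0, 0.86) = 0
((~Q -> (Q \/ (~Q \/ Q))) -> (~Q /\ Q)): 1 > 0, so result = 0
(Q -> ((~Q -> (Q \/ (~Q \/ Q))) -> (~Q /\ Q))): 0.86 > 0, so result = 0
~P: Gödel ¬ of 0.05 = 0 (operand ≠ 0)
(P /\ ~P) = min(0.05, 0) = 0
~S: Gödel ¬ of 0.43 = 0 (operand ≠ 0)
((P /\ ~P) -> ~S): 0 ≤ 0, so result = 1
((Q -> ((~Q -> (Q \/ (~Q \/ Q))) -> (~Q /\ Q))) -> ((P /\ ~P) -> ~S)): 0 ≤ 1, so result = 1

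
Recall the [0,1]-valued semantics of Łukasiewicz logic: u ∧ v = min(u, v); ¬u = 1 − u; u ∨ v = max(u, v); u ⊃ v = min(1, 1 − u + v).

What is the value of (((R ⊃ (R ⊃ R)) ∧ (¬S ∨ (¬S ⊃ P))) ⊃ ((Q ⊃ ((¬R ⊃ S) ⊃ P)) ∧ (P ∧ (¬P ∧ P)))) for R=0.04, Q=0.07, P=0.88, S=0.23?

0.12

(R ⊃ R): min(1, 1 − 0.04 + 0.04) = 1
(R ⊃ (R ⊃ R)): min(1, 1 − 0.04 + 1) = 1
¬S: Łukasiewicz ¬ gives 1 − 0.23 = 0.77
¬S: Łukasiewicz ¬ gives 1 − 0.23 = 0.77
(¬S ⊃ P): min(1, 1 − 0.77 + 0.88) = 1
(¬S ∨ (¬S ⊃ P)) = max(0.77, 1) = 1
((R ⊃ (R ⊃ R)) ∧ (¬S ∨ (¬S ⊃ P))) = min(1, 1) = 1
¬R: Łukasiewicz ¬ gives 1 − 0.04 = 0.96
(¬R ⊃ S): min(1, 1 − 0.96 + 0.23) = 0.27
((¬R ⊃ S) ⊃ P): min(1, 1 − 0.27 + 0.88) = 1
(Q ⊃ ((¬R ⊃ S) ⊃ P)): min(1, 1 − 0.07 + 1) = 1
¬P: Łukasiewicz ¬ gives 1 − 0.88 = 0.12
(¬P ∧ P) = min(0.12, 0.88) = 0.12
(P ∧ (¬P ∧ P)) = min(0.88, 0.12) = 0.12
((Q ⊃ ((¬R ⊃ S) ⊃ P)) ∧ (P ∧ (¬P ∧ P))) = min(1, 0.12) = 0.12
(((R ⊃ (R ⊃ R)) ∧ (¬S ∨ (¬S ⊃ P))) ⊃ ((Q ⊃ ((¬R ⊃ S) ⊃ P)) ∧ (P ∧ (¬P ∧ P)))): min(1, 1 − 1 + 0.12) = 0.12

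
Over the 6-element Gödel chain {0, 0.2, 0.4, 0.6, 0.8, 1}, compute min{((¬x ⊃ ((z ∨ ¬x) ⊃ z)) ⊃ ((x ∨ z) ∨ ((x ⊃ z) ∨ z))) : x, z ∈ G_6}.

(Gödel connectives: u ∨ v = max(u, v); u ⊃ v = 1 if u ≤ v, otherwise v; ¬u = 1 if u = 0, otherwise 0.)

The minimum is attained at x = 0.2, z = 0:
  ¬x: Gödel ¬ of 0.2 = 0 (operand ≠ 0)
  ¬x: Gödel ¬ of 0.2 = 0 (operand ≠ 0)
  (z ∨ ¬x) = max(0, 0) = 0
  ((z ∨ ¬x) ⊃ z): 0 ≤ 0, so result = 1
  (¬x ⊃ ((z ∨ ¬x) ⊃ z)): 0 ≤ 1, so result = 1
  (x ∨ z) = max(0.2, 0) = 0.2
  (x ⊃ z): 0.2 > 0, so result = 0
  ((x ⊃ z) ∨ z) = max(0, 0) = 0
  ((x ∨ z) ∨ ((x ⊃ z) ∨ z)) = max(0.2, 0) = 0.2
  ((¬x ⊃ ((z ∨ ¬x) ⊃ z)) ⊃ ((x ∨ z) ∨ ((x ⊃ z) ∨ z))): 1 > 0.2, so result = 0.2
Checking all 36 assignments confirms none give a value below 0.20.

0.20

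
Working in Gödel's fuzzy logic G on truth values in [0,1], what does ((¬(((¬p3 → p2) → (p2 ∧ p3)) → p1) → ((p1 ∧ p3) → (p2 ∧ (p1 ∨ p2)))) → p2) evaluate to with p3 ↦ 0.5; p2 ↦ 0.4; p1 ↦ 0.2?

¬p3: Gödel ¬ of 0.5 = 0 (operand ≠ 0)
(¬p3 → p2): 0 ≤ 0.4, so result = 1
(p2 ∧ p3) = min(0.4, 0.5) = 0.4
((¬p3 → p2) → (p2 ∧ p3)): 1 > 0.4, so result = 0.4
(((¬p3 → p2) → (p2 ∧ p3)) → p1): 0.4 > 0.2, so result = 0.2
¬(((¬p3 → p2) → (p2 ∧ p3)) → p1): Gödel ¬ of 0.2 = 0 (operand ≠ 0)
(p1 ∧ p3) = min(0.2, 0.5) = 0.2
(p1 ∨ p2) = max(0.2, 0.4) = 0.4
(p2 ∧ (p1 ∨ p2)) = min(0.4, 0.4) = 0.4
((p1 ∧ p3) → (p2 ∧ (p1 ∨ p2))): 0.2 ≤ 0.4, so result = 1
(¬(((¬p3 → p2) → (p2 ∧ p3)) → p1) → ((p1 ∧ p3) → (p2 ∧ (p1 ∨ p2)))): 0 ≤ 1, so result = 1
((¬(((¬p3 → p2) → (p2 ∧ p3)) → p1) → ((p1 ∧ p3) → (p2 ∧ (p1 ∨ p2)))) → p2): 1 > 0.4, so result = 0.4

0.40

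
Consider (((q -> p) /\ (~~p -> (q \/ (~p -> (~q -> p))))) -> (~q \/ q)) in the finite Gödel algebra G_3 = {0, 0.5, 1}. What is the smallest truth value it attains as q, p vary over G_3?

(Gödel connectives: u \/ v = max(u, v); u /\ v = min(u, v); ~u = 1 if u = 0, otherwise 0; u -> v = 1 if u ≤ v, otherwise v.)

0.50

The minimum is attained at q = 0.5, p = 0.5:
  (q -> p): 0.5 ≤ 0.5, so result = 1
  ~p: Gödel ¬ of 0.5 = 0 (operand ≠ 0)
  ~~p: Gödel ¬ of 0 = 1 (operand is 0)
  ~p: Gödel ¬ of 0.5 = 0 (operand ≠ 0)
  ~q: Gödel ¬ of 0.5 = 0 (operand ≠ 0)
  (~q -> p): 0 ≤ 0.5, so result = 1
  (~p -> (~q -> p)): 0 ≤ 1, so result = 1
  (q \/ (~p -> (~q -> p))) = max(0.5, 1) = 1
  (~~p -> (q \/ (~p -> (~q -> p)))): 1 ≤ 1, so result = 1
  ((q -> p) /\ (~~p -> (q \/ (~p -> (~q -> p))))) = min(1, 1) = 1
  ~q: Gödel ¬ of 0.5 = 0 (operand ≠ 0)
  (~q \/ q) = max(0, 0.5) = 0.5
  (((q -> p) /\ (~~p -> (q \/ (~p -> (~q -> p))))) -> (~q \/ q)): 1 > 0.5, so result = 0.5
Checking all 9 assignments confirms none give a value below 0.50.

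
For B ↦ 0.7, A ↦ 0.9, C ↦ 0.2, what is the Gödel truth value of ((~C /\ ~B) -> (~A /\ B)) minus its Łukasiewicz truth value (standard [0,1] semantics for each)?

0.20

Gödel evaluation:
  ~C: Gödel ¬ of 0.2 = 0 (operand ≠ 0)
  ~B: Gödel ¬ of 0.7 = 0 (operand ≠ 0)
  (~C /\ ~B) = min(0, 0) = 0
  ~A: Gödel ¬ of 0.9 = 0 (operand ≠ 0)
  (~A /\ B) = min(0, 0.7) = 0
  ((~C /\ ~B) -> (~A /\ B)): 0 ≤ 0, so result = 1
  Gödel value = 1
Łukasiewicz evaluation:
  ~C: Łukasiewicz ¬ gives 1 − 0.2 = 0.8
  ~B: Łukasiewicz ¬ gives 1 − 0.7 = 0.3
  (~C /\ ~B) = min(0.8, 0.3) = 0.3
  ~A: Łukasiewicz ¬ gives 1 − 0.9 = 0.1
  (~A /\ B) = min(0.1, 0.7) = 0.1
  ((~C /\ ~B) -> (~A /\ B)): min(1, 1 − 0.3 + 0.1) = 0.8
  Łukasiewicz value = 0.8
Difference: 1 − 0.8 = 0.20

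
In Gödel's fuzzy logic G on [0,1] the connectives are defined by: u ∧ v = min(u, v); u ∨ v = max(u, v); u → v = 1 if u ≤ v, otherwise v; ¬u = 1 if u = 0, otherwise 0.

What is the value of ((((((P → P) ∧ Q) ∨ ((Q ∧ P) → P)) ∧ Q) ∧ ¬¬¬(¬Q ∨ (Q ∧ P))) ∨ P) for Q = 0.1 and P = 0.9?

0.90

(P → P): 0.9 ≤ 0.9, so result = 1
((P → P) ∧ Q) = min(1, 0.1) = 0.1
(Q ∧ P) = min(0.1, 0.9) = 0.1
((Q ∧ P) → P): 0.1 ≤ 0.9, so result = 1
(((P → P) ∧ Q) ∨ ((Q ∧ P) → P)) = max(0.1, 1) = 1
((((P → P) ∧ Q) ∨ ((Q ∧ P) → P)) ∧ Q) = min(1, 0.1) = 0.1
¬Q: Gödel ¬ of 0.1 = 0 (operand ≠ 0)
(Q ∧ P) = min(0.1, 0.9) = 0.1
(¬Q ∨ (Q ∧ P)) = max(0, 0.1) = 0.1
¬(¬Q ∨ (Q ∧ P)): Gödel ¬ of 0.1 = 0 (operand ≠ 0)
¬¬(¬Q ∨ (Q ∧ P)): Gödel ¬ of 0 = 1 (operand is 0)
¬¬¬(¬Q ∨ (Q ∧ P)): Gödel ¬ of 1 = 0 (operand ≠ 0)
(((((P → P) ∧ Q) ∨ ((Q ∧ P) → P)) ∧ Q) ∧ ¬¬¬(¬Q ∨ (Q ∧ P))) = min(0.1, 0) = 0
((((((P → P) ∧ Q) ∨ ((Q ∧ P) → P)) ∧ Q) ∧ ¬¬¬(¬Q ∨ (Q ∧ P))) ∨ P) = max(0, 0.9) = 0.9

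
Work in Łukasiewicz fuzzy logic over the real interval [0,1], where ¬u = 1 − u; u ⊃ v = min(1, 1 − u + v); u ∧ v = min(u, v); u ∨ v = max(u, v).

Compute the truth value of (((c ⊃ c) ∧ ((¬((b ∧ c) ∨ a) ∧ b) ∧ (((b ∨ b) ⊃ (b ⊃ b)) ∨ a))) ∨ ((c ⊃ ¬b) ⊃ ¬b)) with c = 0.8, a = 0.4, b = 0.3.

(c ⊃ c): min(1, 1 − 0.8 + 0.8) = 1
(b ∧ c) = min(0.3, 0.8) = 0.3
((b ∧ c) ∨ a) = max(0.3, 0.4) = 0.4
¬((b ∧ c) ∨ a): Łukasiewicz ¬ gives 1 − 0.4 = 0.6
(¬((b ∧ c) ∨ a) ∧ b) = min(0.6, 0.3) = 0.3
(b ∨ b) = max(0.3, 0.3) = 0.3
(b ⊃ b): min(1, 1 − 0.3 + 0.3) = 1
((b ∨ b) ⊃ (b ⊃ b)): min(1, 1 − 0.3 + 1) = 1
(((b ∨ b) ⊃ (b ⊃ b)) ∨ a) = max(1, 0.4) = 1
((¬((b ∧ c) ∨ a) ∧ b) ∧ (((b ∨ b) ⊃ (b ⊃ b)) ∨ a)) = min(0.3, 1) = 0.3
((c ⊃ c) ∧ ((¬((b ∧ c) ∨ a) ∧ b) ∧ (((b ∨ b) ⊃ (b ⊃ b)) ∨ a))) = min(1, 0.3) = 0.3
¬b: Łukasiewicz ¬ gives 1 − 0.3 = 0.7
(c ⊃ ¬b): min(1, 1 − 0.8 + 0.7) = 0.9
¬b: Łukasiewicz ¬ gives 1 − 0.3 = 0.7
((c ⊃ ¬b) ⊃ ¬b): min(1, 1 − 0.9 + 0.7) = 0.8
(((c ⊃ c) ∧ ((¬((b ∧ c) ∨ a) ∧ b) ∧ (((b ∨ b) ⊃ (b ⊃ b)) ∨ a))) ∨ ((c ⊃ ¬b) ⊃ ¬b)) = max(0.3, 0.8) = 0.8

0.80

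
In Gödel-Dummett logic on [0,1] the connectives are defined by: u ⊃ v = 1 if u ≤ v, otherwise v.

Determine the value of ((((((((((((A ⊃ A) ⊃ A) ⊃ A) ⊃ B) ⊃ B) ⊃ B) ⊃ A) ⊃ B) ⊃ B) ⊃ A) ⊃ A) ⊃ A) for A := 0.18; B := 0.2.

(A ⊃ A): 0.18 ≤ 0.18, so result = 1
((A ⊃ A) ⊃ A): 1 > 0.18, so result = 0.18
(((A ⊃ A) ⊃ A) ⊃ A): 0.18 ≤ 0.18, so result = 1
((((A ⊃ A) ⊃ A) ⊃ A) ⊃ B): 1 > 0.2, so result = 0.2
(((((A ⊃ A) ⊃ A) ⊃ A) ⊃ B) ⊃ B): 0.2 ≤ 0.2, so result = 1
((((((A ⊃ A) ⊃ A) ⊃ A) ⊃ B) ⊃ B) ⊃ B): 1 > 0.2, so result = 0.2
(((((((A ⊃ A) ⊃ A) ⊃ A) ⊃ B) ⊃ B) ⊃ B) ⊃ A): 0.2 > 0.18, so result = 0.18
((((((((A ⊃ A) ⊃ A) ⊃ A) ⊃ B) ⊃ B) ⊃ B) ⊃ A) ⊃ B): 0.18 ≤ 0.2, so result = 1
(((((((((A ⊃ A) ⊃ A) ⊃ A) ⊃ B) ⊃ B) ⊃ B) ⊃ A) ⊃ B) ⊃ B): 1 > 0.2, so result = 0.2
((((((((((A ⊃ A) ⊃ A) ⊃ A) ⊃ B) ⊃ B) ⊃ B) ⊃ A) ⊃ B) ⊃ B) ⊃ A): 0.2 > 0.18, so result = 0.18
(((((((((((A ⊃ A) ⊃ A) ⊃ A) ⊃ B) ⊃ B) ⊃ B) ⊃ A) ⊃ B) ⊃ B) ⊃ A) ⊃ A): 0.18 ≤ 0.18, so result = 1
((((((((((((A ⊃ A) ⊃ A) ⊃ A) ⊃ B) ⊃ B) ⊃ B) ⊃ A) ⊃ B) ⊃ B) ⊃ A) ⊃ A) ⊃ A): 1 > 0.18, so result = 0.18

0.18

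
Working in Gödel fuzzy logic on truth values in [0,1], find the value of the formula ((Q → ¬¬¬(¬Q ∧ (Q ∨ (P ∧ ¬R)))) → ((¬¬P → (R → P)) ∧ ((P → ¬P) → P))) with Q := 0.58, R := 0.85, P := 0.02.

0.02

¬Q: Gödel ¬ of 0.58 = 0 (operand ≠ 0)
¬R: Gödel ¬ of 0.85 = 0 (operand ≠ 0)
(P ∧ ¬R) = min(0.02, 0) = 0
(Q ∨ (P ∧ ¬R)) = max(0.58, 0) = 0.58
(¬Q ∧ (Q ∨ (P ∧ ¬R))) = min(0, 0.58) = 0
¬(¬Q ∧ (Q ∨ (P ∧ ¬R))): Gödel ¬ of 0 = 1 (operand is 0)
¬¬(¬Q ∧ (Q ∨ (P ∧ ¬R))): Gödel ¬ of 1 = 0 (operand ≠ 0)
¬¬¬(¬Q ∧ (Q ∨ (P ∧ ¬R))): Gödel ¬ of 0 = 1 (operand is 0)
(Q → ¬¬¬(¬Q ∧ (Q ∨ (P ∧ ¬R)))): 0.58 ≤ 1, so result = 1
¬P: Gödel ¬ of 0.02 = 0 (operand ≠ 0)
¬¬P: Gödel ¬ of 0 = 1 (operand is 0)
(R → P): 0.85 > 0.02, so result = 0.02
(¬¬P → (R → P)): 1 > 0.02, so result = 0.02
¬P: Gödel ¬ of 0.02 = 0 (operand ≠ 0)
(P → ¬P): 0.02 > 0, so result = 0
((P → ¬P) → P): 0 ≤ 0.02, so result = 1
((¬¬P → (R → P)) ∧ ((P → ¬P) → P)) = min(0.02, 1) = 0.02
((Q → ¬¬¬(¬Q ∧ (Q ∨ (P ∧ ¬R)))) → ((¬¬P → (R → P)) ∧ ((P → ¬P) → P))): 1 > 0.02, so result = 0.02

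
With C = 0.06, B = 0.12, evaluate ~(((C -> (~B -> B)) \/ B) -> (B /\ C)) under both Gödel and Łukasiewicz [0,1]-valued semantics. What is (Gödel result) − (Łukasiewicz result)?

Gödel evaluation:
  ~B: Gödel ¬ of 0.12 = 0 (operand ≠ 0)
  (~B -> B): 0 ≤ 0.12, so result = 1
  (C -> (~B -> B)): 0.06 ≤ 1, so result = 1
  ((C -> (~B -> B)) \/ B) = max(1, 0.12) = 1
  (B /\ C) = min(0.12, 0.06) = 0.06
  (((C -> (~B -> B)) \/ B) -> (B /\ C)): 1 > 0.06, so result = 0.06
  ~(((C -> (~B -> B)) \/ B) -> (B /\ C)): Gödel ¬ of 0.06 = 0 (operand ≠ 0)
  Gödel value = 0
Łukasiewicz evaluation:
  ~B: Łukasiewicz ¬ gives 1 − 0.12 = 0.88
  (~B -> B): min(1, 1 − 0.88 + 0.12) = 0.24
  (C -> (~B -> B)): min(1, 1 − 0.06 + 0.24) = 1
  ((C -> (~B -> B)) \/ B) = max(1, 0.12) = 1
  (B /\ C) = min(0.12, 0.06) = 0.06
  (((C -> (~B -> B)) \/ B) -> (B /\ C)): min(1, 1 − 1 + 0.06) = 0.06
  ~(((C -> (~B -> B)) \/ B) -> (B /\ C)): Łukasiewicz ¬ gives 1 − 0.06 = 0.94
  Łukasiewicz value = 0.94
Difference: 0 − 0.94 = -0.94

-0.94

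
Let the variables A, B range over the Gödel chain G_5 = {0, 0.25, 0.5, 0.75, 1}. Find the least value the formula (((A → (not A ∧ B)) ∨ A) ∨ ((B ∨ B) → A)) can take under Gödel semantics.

0.25

The minimum is attained at A = 0.25, B = 0.5:
  not A: Gödel ¬ of 0.25 = 0 (operand ≠ 0)
  (not A ∧ B) = min(0, 0.5) = 0
  (A → (not A ∧ B)): 0.25 > 0, so result = 0
  ((A → (not A ∧ B)) ∨ A) = max(0, 0.25) = 0.25
  (B ∨ B) = max(0.5, 0.5) = 0.5
  ((B ∨ B) → A): 0.5 > 0.25, so result = 0.25
  (((A → (not A ∧ B)) ∨ A) ∨ ((B ∨ B) → A)) = max(0.25, 0.25) = 0.25
Checking all 25 assignments confirms none give a value below 0.25.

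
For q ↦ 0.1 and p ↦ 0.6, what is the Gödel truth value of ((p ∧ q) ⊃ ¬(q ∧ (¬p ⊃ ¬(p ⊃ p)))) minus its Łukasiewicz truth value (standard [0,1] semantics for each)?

-1.00

Gödel evaluation:
  (p ∧ q) = min(0.6, 0.1) = 0.1
  ¬p: Gödel ¬ of 0.6 = 0 (operand ≠ 0)
  (p ⊃ p): 0.6 ≤ 0.6, so result = 1
  ¬(p ⊃ p): Gödel ¬ of 1 = 0 (operand ≠ 0)
  (¬p ⊃ ¬(p ⊃ p)): 0 ≤ 0, so result = 1
  (q ∧ (¬p ⊃ ¬(p ⊃ p))) = min(0.1, 1) = 0.1
  ¬(q ∧ (¬p ⊃ ¬(p ⊃ p))): Gödel ¬ of 0.1 = 0 (operand ≠ 0)
  ((p ∧ q) ⊃ ¬(q ∧ (¬p ⊃ ¬(p ⊃ p)))): 0.1 > 0, so result = 0
  Gödel value = 0
Łukasiewicz evaluation:
  (p ∧ q) = min(0.6, 0.1) = 0.1
  ¬p: Łukasiewicz ¬ gives 1 − 0.6 = 0.4
  (p ⊃ p): min(1, 1 − 0.6 + 0.6) = 1
  ¬(p ⊃ p): Łukasiewicz ¬ gives 1 − 1 = 0
  (¬p ⊃ ¬(p ⊃ p)): min(1, 1 − 0.4 + 0) = 0.6
  (q ∧ (¬p ⊃ ¬(p ⊃ p))) = min(0.1, 0.6) = 0.1
  ¬(q ∧ (¬p ⊃ ¬(p ⊃ p))): Łukasiewicz ¬ gives 1 − 0.1 = 0.9
  ((p ∧ q) ⊃ ¬(q ∧ (¬p ⊃ ¬(p ⊃ p)))): min(1, 1 − 0.1 + 0.9) = 1
  Łukasiewicz value = 1
Difference: 0 − 1 = -1.00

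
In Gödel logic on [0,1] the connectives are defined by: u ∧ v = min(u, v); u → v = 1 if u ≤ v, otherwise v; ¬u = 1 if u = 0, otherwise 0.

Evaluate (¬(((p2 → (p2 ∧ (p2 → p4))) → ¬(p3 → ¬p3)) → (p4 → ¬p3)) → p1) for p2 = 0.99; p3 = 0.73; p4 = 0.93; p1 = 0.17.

(p2 → p4): 0.99 > 0.93, so result = 0.93
(p2 ∧ (p2 → p4)) = min(0.99, 0.93) = 0.93
(p2 → (p2 ∧ (p2 → p4))): 0.99 > 0.93, so result = 0.93
¬p3: Gödel ¬ of 0.73 = 0 (operand ≠ 0)
(p3 → ¬p3): 0.73 > 0, so result = 0
¬(p3 → ¬p3): Gödel ¬ of 0 = 1 (operand is 0)
((p2 → (p2 ∧ (p2 → p4))) → ¬(p3 → ¬p3)): 0.93 ≤ 1, so result = 1
¬p3: Gödel ¬ of 0.73 = 0 (operand ≠ 0)
(p4 → ¬p3): 0.93 > 0, so result = 0
(((p2 → (p2 ∧ (p2 → p4))) → ¬(p3 → ¬p3)) → (p4 → ¬p3)): 1 > 0, so result = 0
¬(((p2 → (p2 ∧ (p2 → p4))) → ¬(p3 → ¬p3)) → (p4 → ¬p3)): Gödel ¬ of 0 = 1 (operand is 0)
(¬(((p2 → (p2 ∧ (p2 → p4))) → ¬(p3 → ¬p3)) → (p4 → ¬p3)) → p1): 1 > 0.17, so result = 0.17

0.17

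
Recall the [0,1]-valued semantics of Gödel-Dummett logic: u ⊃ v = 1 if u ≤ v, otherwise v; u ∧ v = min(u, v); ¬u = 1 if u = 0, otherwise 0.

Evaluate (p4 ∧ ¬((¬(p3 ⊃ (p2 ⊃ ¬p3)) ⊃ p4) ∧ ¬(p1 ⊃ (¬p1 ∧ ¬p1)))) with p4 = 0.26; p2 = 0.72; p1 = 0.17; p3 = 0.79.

¬p3: Gödel ¬ of 0.79 = 0 (operand ≠ 0)
(p2 ⊃ ¬p3): 0.72 > 0, so result = 0
(p3 ⊃ (p2 ⊃ ¬p3)): 0.79 > 0, so result = 0
¬(p3 ⊃ (p2 ⊃ ¬p3)): Gödel ¬ of 0 = 1 (operand is 0)
(¬(p3 ⊃ (p2 ⊃ ¬p3)) ⊃ p4): 1 > 0.26, so result = 0.26
¬p1: Gödel ¬ of 0.17 = 0 (operand ≠ 0)
¬p1: Gödel ¬ of 0.17 = 0 (operand ≠ 0)
(¬p1 ∧ ¬p1) = min(0, 0) = 0
(p1 ⊃ (¬p1 ∧ ¬p1)): 0.17 > 0, so result = 0
¬(p1 ⊃ (¬p1 ∧ ¬p1)): Gödel ¬ of 0 = 1 (operand is 0)
((¬(p3 ⊃ (p2 ⊃ ¬p3)) ⊃ p4) ∧ ¬(p1 ⊃ (¬p1 ∧ ¬p1))) = min(0.26, 1) = 0.26
¬((¬(p3 ⊃ (p2 ⊃ ¬p3)) ⊃ p4) ∧ ¬(p1 ⊃ (¬p1 ∧ ¬p1))): Gödel ¬ of 0.26 = 0 (operand ≠ 0)
(p4 ∧ ¬((¬(p3 ⊃ (p2 ⊃ ¬p3)) ⊃ p4) ∧ ¬(p1 ⊃ (¬p1 ∧ ¬p1)))) = min(0.26, 0) = 0

0.00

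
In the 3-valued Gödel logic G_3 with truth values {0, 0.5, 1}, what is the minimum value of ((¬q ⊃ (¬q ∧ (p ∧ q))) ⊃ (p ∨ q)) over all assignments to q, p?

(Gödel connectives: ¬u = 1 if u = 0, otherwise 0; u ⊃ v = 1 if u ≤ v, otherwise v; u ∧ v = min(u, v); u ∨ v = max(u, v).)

0.50

The minimum is attained at q = 0.5, p = 0:
  ¬q: Gödel ¬ of 0.5 = 0 (operand ≠ 0)
  ¬q: Gödel ¬ of 0.5 = 0 (operand ≠ 0)
  (p ∧ q) = min(0, 0.5) = 0
  (¬q ∧ (p ∧ q)) = min(0, 0) = 0
  (¬q ⊃ (¬q ∧ (p ∧ q))): 0 ≤ 0, so result = 1
  (p ∨ q) = max(0, 0.5) = 0.5
  ((¬q ⊃ (¬q ∧ (p ∧ q))) ⊃ (p ∨ q)): 1 > 0.5, so result = 0.5
Checking all 9 assignments confirms none give a value below 0.50.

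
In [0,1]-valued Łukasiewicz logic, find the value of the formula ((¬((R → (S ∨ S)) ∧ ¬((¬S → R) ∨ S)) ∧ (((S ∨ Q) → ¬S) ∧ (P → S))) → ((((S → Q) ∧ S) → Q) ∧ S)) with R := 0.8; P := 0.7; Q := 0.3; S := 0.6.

0.80

(S ∨ S) = max(0.6, 0.6) = 0.6
(R → (S ∨ S)): min(1, 1 − 0.8 + 0.6) = 0.8
¬S: Łukasiewicz ¬ gives 1 − 0.6 = 0.4
(¬S → R): min(1, 1 − 0.4 + 0.8) = 1
((¬S → R) ∨ S) = max(1, 0.6) = 1
¬((¬S → R) ∨ S): Łukasiewicz ¬ gives 1 − 1 = 0
((R → (S ∨ S)) ∧ ¬((¬S → R) ∨ S)) = min(0.8, 0) = 0
¬((R → (S ∨ S)) ∧ ¬((¬S → R) ∨ S)): Łukasiewicz ¬ gives 1 − 0 = 1
(S ∨ Q) = max(0.6, 0.3) = 0.6
¬S: Łukasiewicz ¬ gives 1 − 0.6 = 0.4
((S ∨ Q) → ¬S): min(1, 1 − 0.6 + 0.4) = 0.8
(P → S): min(1, 1 − 0.7 + 0.6) = 0.9
(((S ∨ Q) → ¬S) ∧ (P → S)) = min(0.8, 0.9) = 0.8
(¬((R → (S ∨ S)) ∧ ¬((¬S → R) ∨ S)) ∧ (((S ∨ Q) → ¬S) ∧ (P → S))) = min(1, 0.8) = 0.8
(S → Q): min(1, 1 − 0.6 + 0.3) = 0.7
((S → Q) ∧ S) = min(0.7, 0.6) = 0.6
(((S → Q) ∧ S) → Q): min(1, 1 − 0.6 + 0.3) = 0.7
((((S → Q) ∧ S) → Q) ∧ S) = min(0.7, 0.6) = 0.6
((¬((R → (S ∨ S)) ∧ ¬((¬S → R) ∨ S)) ∧ (((S ∨ Q) → ¬S) ∧ (P → S))) → ((((S → Q) ∧ S) → Q) ∧ S)): min(1, 1 − 0.8 + 0.6) = 0.8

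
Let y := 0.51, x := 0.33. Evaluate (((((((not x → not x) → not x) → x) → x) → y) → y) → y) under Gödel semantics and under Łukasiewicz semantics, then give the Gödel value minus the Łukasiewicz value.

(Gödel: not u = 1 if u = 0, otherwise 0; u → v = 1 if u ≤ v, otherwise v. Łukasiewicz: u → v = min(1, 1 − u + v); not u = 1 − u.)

Gödel evaluation:
  not x: Gödel ¬ of 0.33 = 0 (operand ≠ 0)
  not x: Gödel ¬ of 0.33 = 0 (operand ≠ 0)
  (not x → not x): 0 ≤ 0, so result = 1
  not x: Gödel ¬ of 0.33 = 0 (operand ≠ 0)
  ((not x → not x) → not x): 1 > 0, so result = 0
  (((not x → not x) → not x) → x): 0 ≤ 0.33, so result = 1
  ((((not x → not x) → not x) → x) → x): 1 > 0.33, so result = 0.33
  (((((not x → not x) → not x) → x) → x) → y): 0.33 ≤ 0.51, so result = 1
  ((((((not x → not x) → not x) → x) → x) → y) → y): 1 > 0.51, so result = 0.51
  (((((((not x → not x) → not x) → x) → x) → y) → y) → y): 0.51 ≤ 0.51, so result = 1
  Gödel value = 1
Łukasiewicz evaluation:
  not x: Łukasiewicz ¬ gives 1 − 0.33 = 0.67
  not x: Łukasiewicz ¬ gives 1 − 0.33 = 0.67
  (not x → not x): min(1, 1 − 0.67 + 0.67) = 1
  not x: Łukasiewicz ¬ gives 1 − 0.33 = 0.67
  ((not x → not x) → not x): min(1, 1 − 1 + 0.67) = 0.67
  (((not x → not x) → not x) → x): min(1, 1 − 0.67 + 0.33) = 0.66
  ((((not x → not x) → not x) → x) → x): min(1, 1 − 0.66 + 0.33) = 0.67
  (((((not x → not x) → not x) → x) → x) → y): min(1, 1 − 0.67 + 0.51) = 0.84
  ((((((not x → not x) → not x) → x) → x) → y) → y): min(1, 1 − 0.84 + 0.51) = 0.67
  (((((((not x → not x) → not x) → x) → x) → y) → y) → y): min(1, 1 − 0.67 + 0.51) = 0.84
  Łukasiewicz value = 0.84
Difference: 1 − 0.84 = 0.16

0.16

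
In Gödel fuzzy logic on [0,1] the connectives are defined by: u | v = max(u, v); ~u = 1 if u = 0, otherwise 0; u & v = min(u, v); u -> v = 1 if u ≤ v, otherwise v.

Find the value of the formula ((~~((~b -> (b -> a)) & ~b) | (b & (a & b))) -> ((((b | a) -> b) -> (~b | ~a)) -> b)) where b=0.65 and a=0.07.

1.00

~b: Gödel ¬ of 0.65 = 0 (operand ≠ 0)
(b -> a): 0.65 > 0.07, so result = 0.07
(~b -> (b -> a)): 0 ≤ 0.07, so result = 1
~b: Gödel ¬ of 0.65 = 0 (operand ≠ 0)
((~b -> (b -> a)) & ~b) = min(1, 0) = 0
~((~b -> (b -> a)) & ~b): Gödel ¬ of 0 = 1 (operand is 0)
~~((~b -> (b -> a)) & ~b): Gödel ¬ of 1 = 0 (operand ≠ 0)
(a & b) = min(0.07, 0.65) = 0.07
(b & (a & b)) = min(0.65, 0.07) = 0.07
(~~((~b -> (b -> a)) & ~b) | (b & (a & b))) = max(0, 0.07) = 0.07
(b | a) = max(0.65, 0.07) = 0.65
((b | a) -> b): 0.65 ≤ 0.65, so result = 1
~b: Gödel ¬ of 0.65 = 0 (operand ≠ 0)
~a: Gödel ¬ of 0.07 = 0 (operand ≠ 0)
(~b | ~a) = max(0, 0) = 0
(((b | a) -> b) -> (~b | ~a)): 1 > 0, so result = 0
((((b | a) -> b) -> (~b | ~a)) -> b): 0 ≤ 0.65, so result = 1
((~~((~b -> (b -> a)) & ~b) | (b & (a & b))) -> ((((b | a) -> b) -> (~b | ~a)) -> b)): 0.07 ≤ 1, so result = 1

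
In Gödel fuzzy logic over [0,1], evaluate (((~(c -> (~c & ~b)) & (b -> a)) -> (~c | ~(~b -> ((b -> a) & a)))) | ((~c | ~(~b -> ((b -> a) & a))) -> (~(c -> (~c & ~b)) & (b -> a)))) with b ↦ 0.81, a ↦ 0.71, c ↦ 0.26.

~c: Gödel ¬ of 0.26 = 0 (operand ≠ 0)
~b: Gödel ¬ of 0.81 = 0 (operand ≠ 0)
(~c & ~b) = min(0, 0) = 0
(c -> (~c & ~b)): 0.26 > 0, so result = 0
~(c -> (~c & ~b)): Gödel ¬ of 0 = 1 (operand is 0)
(b -> a): 0.81 > 0.71, so result = 0.71
(~(c -> (~c & ~b)) & (b -> a)) = min(1, 0.71) = 0.71
~c: Gödel ¬ of 0.26 = 0 (operand ≠ 0)
~b: Gödel ¬ of 0.81 = 0 (operand ≠ 0)
(b -> a): 0.81 > 0.71, so result = 0.71
((b -> a) & a) = min(0.71, 0.71) = 0.71
(~b -> ((b -> a) & a)): 0 ≤ 0.71, so result = 1
~(~b -> ((b -> a) & a)): Gödel ¬ of 1 = 0 (operand ≠ 0)
(~c | ~(~b -> ((b -> a) & a))) = max(0, 0) = 0
((~(c -> (~c & ~b)) & (b -> a)) -> (~c | ~(~b -> ((b -> a) & a)))): 0.71 > 0, so result = 0
~c: Gödel ¬ of 0.26 = 0 (operand ≠ 0)
~b: Gödel ¬ of 0.81 = 0 (operand ≠ 0)
(b -> a): 0.81 > 0.71, so result = 0.71
((b -> a) & a) = min(0.71, 0.71) = 0.71
(~b -> ((b -> a) & a)): 0 ≤ 0.71, so result = 1
~(~b -> ((b -> a) & a)): Gödel ¬ of 1 = 0 (operand ≠ 0)
(~c | ~(~b -> ((b -> a) & a))) = max(0, 0) = 0
~c: Gödel ¬ of 0.26 = 0 (operand ≠ 0)
~b: Gödel ¬ of 0.81 = 0 (operand ≠ 0)
(~c & ~b) = min(0, 0) = 0
(c -> (~c & ~b)): 0.26 > 0, so result = 0
~(c -> (~c & ~b)): Gödel ¬ of 0 = 1 (operand is 0)
(b -> a): 0.81 > 0.71, so result = 0.71
(~(c -> (~c & ~b)) & (b -> a)) = min(1, 0.71) = 0.71
((~c | ~(~b -> ((b -> a) & a))) -> (~(c -> (~c & ~b)) & (b -> a))): 0 ≤ 0.71, so result = 1
(((~(c -> (~c & ~b)) & (b -> a)) -> (~c | ~(~b -> ((b -> a) & a)))) | ((~c | ~(~b -> ((b -> a) & a))) -> (~(c -> (~c & ~b)) & (b -> a)))) = max(0, 1) = 1

1.00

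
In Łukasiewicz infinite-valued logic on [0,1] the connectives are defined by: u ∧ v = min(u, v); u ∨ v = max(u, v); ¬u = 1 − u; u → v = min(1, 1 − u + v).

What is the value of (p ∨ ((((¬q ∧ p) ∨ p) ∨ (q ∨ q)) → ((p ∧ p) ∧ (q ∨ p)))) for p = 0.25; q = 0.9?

0.35

¬q: Łukasiewicz ¬ gives 1 − 0.9 = 0.1
(¬q ∧ p) = min(0.1, 0.25) = 0.1
((¬q ∧ p) ∨ p) = max(0.1, 0.25) = 0.25
(q ∨ q) = max(0.9, 0.9) = 0.9
(((¬q ∧ p) ∨ p) ∨ (q ∨ q)) = max(0.25, 0.9) = 0.9
(p ∧ p) = min(0.25, 0.25) = 0.25
(q ∨ p) = max(0.9, 0.25) = 0.9
((p ∧ p) ∧ (q ∨ p)) = min(0.25, 0.9) = 0.25
((((¬q ∧ p) ∨ p) ∨ (q ∨ q)) → ((p ∧ p) ∧ (q ∨ p))): min(1, 1 − 0.9 + 0.25) = 0.35
(p ∨ ((((¬q ∧ p) ∨ p) ∨ (q ∨ q)) → ((p ∧ p) ∧ (q ∨ p)))) = max(0.25, 0.35) = 0.35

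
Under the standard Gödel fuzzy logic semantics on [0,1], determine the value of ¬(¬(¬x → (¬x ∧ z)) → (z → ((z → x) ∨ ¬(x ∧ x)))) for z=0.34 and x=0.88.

¬x: Gödel ¬ of 0.88 = 0 (operand ≠ 0)
¬x: Gödel ¬ of 0.88 = 0 (operand ≠ 0)
(¬x ∧ z) = min(0, 0.34) = 0
(¬x → (¬x ∧ z)): 0 ≤ 0, so result = 1
¬(¬x → (¬x ∧ z)): Gödel ¬ of 1 = 0 (operand ≠ 0)
(z → x): 0.34 ≤ 0.88, so result = 1
(x ∧ x) = min(0.88, 0.88) = 0.88
¬(x ∧ x): Gödel ¬ of 0.88 = 0 (operand ≠ 0)
((z → x) ∨ ¬(x ∧ x)) = max(1, 0) = 1
(z → ((z → x) ∨ ¬(x ∧ x))): 0.34 ≤ 1, so result = 1
(¬(¬x → (¬x ∧ z)) → (z → ((z → x) ∨ ¬(x ∧ x)))): 0 ≤ 1, so result = 1
¬(¬(¬x → (¬x ∧ z)) → (z → ((z → x) ∨ ¬(x ∧ x)))): Gödel ¬ of 1 = 0 (operand ≠ 0)

0.00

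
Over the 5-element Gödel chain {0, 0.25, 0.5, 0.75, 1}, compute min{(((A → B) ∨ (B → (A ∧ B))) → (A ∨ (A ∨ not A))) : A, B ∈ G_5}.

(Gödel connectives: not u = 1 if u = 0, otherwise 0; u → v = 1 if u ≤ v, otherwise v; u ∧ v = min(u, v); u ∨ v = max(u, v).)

0.25

The minimum is attained at A = 0.25, B = 0:
  (A → B): 0.25 > 0, so result = 0
  (A ∧ B) = min(0.25, 0) = 0
  (B → (A ∧ B)): 0 ≤ 0, so result = 1
  ((A → B) ∨ (B → (A ∧ B))) = max(0, 1) = 1
  not A: Gödel ¬ of 0.25 = 0 (operand ≠ 0)
  (A ∨ not A) = max(0.25, 0) = 0.25
  (A ∨ (A ∨ not A)) = max(0.25, 0.25) = 0.25
  (((A → B) ∨ (B → (A ∧ B))) → (A ∨ (A ∨ not A))): 1 > 0.25, so result = 0.25
Checking all 25 assignments confirms none give a value below 0.25.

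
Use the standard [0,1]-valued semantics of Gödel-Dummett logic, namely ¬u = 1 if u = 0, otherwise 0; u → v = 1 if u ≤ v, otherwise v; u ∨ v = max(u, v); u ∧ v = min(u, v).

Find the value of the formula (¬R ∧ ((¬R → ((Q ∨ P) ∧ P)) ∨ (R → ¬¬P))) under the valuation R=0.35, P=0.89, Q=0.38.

¬R: Gödel ¬ of 0.35 = 0 (operand ≠ 0)
¬R: Gödel ¬ of 0.35 = 0 (operand ≠ 0)
(Q ∨ P) = max(0.38, 0.89) = 0.89
((Q ∨ P) ∧ P) = min(0.89, 0.89) = 0.89
(¬R → ((Q ∨ P) ∧ P)): 0 ≤ 0.89, so result = 1
¬P: Gödel ¬ of 0.89 = 0 (operand ≠ 0)
¬¬P: Gödel ¬ of 0 = 1 (operand is 0)
(R → ¬¬P): 0.35 ≤ 1, so result = 1
((¬R → ((Q ∨ P) ∧ P)) ∨ (R → ¬¬P)) = max(1, 1) = 1
(¬R ∧ ((¬R → ((Q ∨ P) ∧ P)) ∨ (R → ¬¬P))) = min(0, 1) = 0

0.00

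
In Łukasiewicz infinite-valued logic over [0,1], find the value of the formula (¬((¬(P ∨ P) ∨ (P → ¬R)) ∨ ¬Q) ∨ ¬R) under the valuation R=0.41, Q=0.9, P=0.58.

0.59

(P ∨ P) = max(0.58, 0.58) = 0.58
¬(P ∨ P): Łukasiewicz ¬ gives 1 − 0.58 = 0.42
¬R: Łukasiewicz ¬ gives 1 − 0.41 = 0.59
(P → ¬R): min(1, 1 − 0.58 + 0.59) = 1
(¬(P ∨ P) ∨ (P → ¬R)) = max(0.42, 1) = 1
¬Q: Łukasiewicz ¬ gives 1 − 0.9 = 0.1
((¬(P ∨ P) ∨ (P → ¬R)) ∨ ¬Q) = max(1, 0.1) = 1
¬((¬(P ∨ P) ∨ (P → ¬R)) ∨ ¬Q): Łukasiewicz ¬ gives 1 − 1 = 0
¬R: Łukasiewicz ¬ gives 1 − 0.41 = 0.59
(¬((¬(P ∨ P) ∨ (P → ¬R)) ∨ ¬Q) ∨ ¬R) = max(0, 0.59) = 0.59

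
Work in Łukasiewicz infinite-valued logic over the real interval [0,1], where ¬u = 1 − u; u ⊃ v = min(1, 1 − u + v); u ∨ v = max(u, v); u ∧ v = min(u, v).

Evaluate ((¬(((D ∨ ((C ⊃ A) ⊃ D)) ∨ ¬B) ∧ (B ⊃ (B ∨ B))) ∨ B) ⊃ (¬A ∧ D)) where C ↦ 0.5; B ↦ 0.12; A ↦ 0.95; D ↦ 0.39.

(C ⊃ A): min(1, 1 − 0.5 + 0.95) = 1
((C ⊃ A) ⊃ D): min(1, 1 − 1 + 0.39) = 0.39
(D ∨ ((C ⊃ A) ⊃ D)) = max(0.39, 0.39) = 0.39
¬B: Łukasiewicz ¬ gives 1 − 0.12 = 0.88
((D ∨ ((C ⊃ A) ⊃ D)) ∨ ¬B) = max(0.39, 0.88) = 0.88
(B ∨ B) = max(0.12, 0.12) = 0.12
(B ⊃ (B ∨ B)): min(1, 1 − 0.12 + 0.12) = 1
(((D ∨ ((C ⊃ A) ⊃ D)) ∨ ¬B) ∧ (B ⊃ (B ∨ B))) = min(0.88, 1) = 0.88
¬(((D ∨ ((C ⊃ A) ⊃ D)) ∨ ¬B) ∧ (B ⊃ (B ∨ B))): Łukasiewicz ¬ gives 1 − 0.88 = 0.12
(¬(((D ∨ ((C ⊃ A) ⊃ D)) ∨ ¬B) ∧ (B ⊃ (B ∨ B))) ∨ B) = max(0.12, 0.12) = 0.12
¬A: Łukasiewicz ¬ gives 1 − 0.95 = 0.05
(¬A ∧ D) = min(0.05, 0.39) = 0.05
((¬(((D ∨ ((C ⊃ A) ⊃ D)) ∨ ¬B) ∧ (B ⊃ (B ∨ B))) ∨ B) ⊃ (¬A ∧ D)): min(1, 1 − 0.12 + 0.05) = 0.93

0.93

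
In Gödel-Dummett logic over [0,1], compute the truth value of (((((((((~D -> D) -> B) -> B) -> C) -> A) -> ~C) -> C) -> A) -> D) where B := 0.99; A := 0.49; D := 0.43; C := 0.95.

~D: Gödel ¬ of 0.43 = 0 (operand ≠ 0)
(~D -> D): 0 ≤ 0.43, so result = 1
((~D -> D) -> B): 1 > 0.99, so result = 0.99
(((~D -> D) -> B) -> B): 0.99 ≤ 0.99, so result = 1
((((~D -> D) -> B) -> B) -> C): 1 > 0.95, so result = 0.95
(((((~D -> D) -> B) -> B) -> C) -> A): 0.95 > 0.49, so result = 0.49
~C: Gödel ¬ of 0.95 = 0 (operand ≠ 0)
((((((~D -> D) -> B) -> B) -> C) -> A) -> ~C): 0.49 > 0, so result = 0
(((((((~D -> D) -> B) -> B) -> C) -> A) -> ~C) -> C): 0 ≤ 0.95, so result = 1
((((((((~D -> D) -> B) -> B) -> C) -> A) -> ~C) -> C) -> A): 1 > 0.49, so result = 0.49
(((((((((~D -> D) -> B) -> B) -> C) -> A) -> ~C) -> C) -> A) -> D): 0.49 > 0.43, so result = 0.43

0.43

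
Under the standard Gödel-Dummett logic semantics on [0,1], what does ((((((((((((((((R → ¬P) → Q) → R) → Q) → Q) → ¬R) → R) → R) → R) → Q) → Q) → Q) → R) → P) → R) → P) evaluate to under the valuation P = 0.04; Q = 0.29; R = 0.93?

¬P: Gödel ¬ of 0.04 = 0 (operand ≠ 0)
(R → ¬P): 0.93 > 0, so result = 0
((R → ¬P) → Q): 0 ≤ 0.29, so result = 1
(((R → ¬P) → Q) → R): 1 > 0.93, so result = 0.93
((((R → ¬P) → Q) → R) → Q): 0.93 > 0.29, so result = 0.29
(((((R → ¬P) → Q) → R) → Q) → Q): 0.29 ≤ 0.29, so result = 1
¬R: Gödel ¬ of 0.93 = 0 (operand ≠ 0)
((((((R → ¬P) → Q) → R) → Q) → Q) → ¬R): 1 > 0, so result = 0
(((((((R → ¬P) → Q) → R) → Q) → Q) → ¬R) → R): 0 ≤ 0.93, so result = 1
((((((((R → ¬P) → Q) → R) → Q) → Q) → ¬R) → R) → R): 1 > 0.93, so result = 0.93
(((((((((R → ¬P) → Q) → R) → Q) → Q) → ¬R) → R) → R) → R): 0.93 ≤ 0.93, so result = 1
((((((((((R → ¬P) → Q) → R) → Q) → Q) → ¬R) → R) → R) → R) → Q): 1 > 0.29, so result = 0.29
(((((((((((R → ¬P) → Q) → R) → Q) → Q) → ¬R) → R) → R) → R) → Q) → Q): 0.29 ≤ 0.29, so result = 1
((((((((((((R → ¬P) → Q) → R) → Q) → Q) → ¬R) → R) → R) → R) → Q) → Q) → Q): 1 > 0.29, so result = 0.29
(((((((((((((R → ¬P) → Q) → R) → Q) → Q) → ¬R) → R) → R) → R) → Q) → Q) → Q) → R): 0.29 ≤ 0.93, so result = 1
((((((((((((((R → ¬P) → Q) → R) → Q) → Q) → ¬R) → R) → R) → R) → Q) → Q) → Q) → R) → P): 1 > 0.04, so result = 0.04
(((((((((((((((R → ¬P) → Q) → R) → Q) → Q) → ¬R) → R) → R) → R) → Q) → Q) → Q) → R) → P) → R): 0.04 ≤ 0.93, so result = 1
((((((((((((((((R → ¬P) → Q) → R) → Q) → Q) → ¬R) → R) → R) → R) → Q) → Q) → Q) → R) → P) → R) → P): 1 > 0.04, so result = 0.04

0.04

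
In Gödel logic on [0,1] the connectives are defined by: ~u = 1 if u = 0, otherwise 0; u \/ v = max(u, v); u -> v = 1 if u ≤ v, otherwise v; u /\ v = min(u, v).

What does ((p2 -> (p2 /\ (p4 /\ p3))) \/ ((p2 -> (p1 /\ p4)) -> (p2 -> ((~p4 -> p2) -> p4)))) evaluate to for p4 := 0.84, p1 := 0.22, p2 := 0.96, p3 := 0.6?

(p4 /\ p3) = min(0.84, 0.6) = 0.6
(p2 /\ (p4 /\ p3)) = min(0.96, 0.6) = 0.6
(p2 -> (p2 /\ (p4 /\ p3))): 0.96 > 0.6, so result = 0.6
(p1 /\ p4) = min(0.22, 0.84) = 0.22
(p2 -> (p1 /\ p4)): 0.96 > 0.22, so result = 0.22
~p4: Gödel ¬ of 0.84 = 0 (operand ≠ 0)
(~p4 -> p2): 0 ≤ 0.96, so result = 1
((~p4 -> p2) -> p4): 1 > 0.84, so result = 0.84
(p2 -> ((~p4 -> p2) -> p4)): 0.96 > 0.84, so result = 0.84
((p2 -> (p1 /\ p4)) -> (p2 -> ((~p4 -> p2) -> p4))): 0.22 ≤ 0.84, so result = 1
((p2 -> (p2 /\ (p4 /\ p3))) \/ ((p2 -> (p1 /\ p4)) -> (p2 -> ((~p4 -> p2) -> p4)))) = max(0.6, 1) = 1

1.00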